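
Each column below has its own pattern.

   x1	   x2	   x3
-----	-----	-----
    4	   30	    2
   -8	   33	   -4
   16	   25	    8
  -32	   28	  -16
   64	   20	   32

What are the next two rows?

Column x1: ×(-2) each step, so 4, -8, 16, -32, 64 → -128 → 256.
Column x2: alternating steps +3, −8, +3, −8, …, so 30, 33, 25, 28, 20 → 23 → 15.
Column x3: 2, -4, 8, -16, 32 → -64 → 128 (×(-2) each step).
Putting the parts together: -128  23  -64 and then 256  15  128.

-128  23  -64; 256  15  128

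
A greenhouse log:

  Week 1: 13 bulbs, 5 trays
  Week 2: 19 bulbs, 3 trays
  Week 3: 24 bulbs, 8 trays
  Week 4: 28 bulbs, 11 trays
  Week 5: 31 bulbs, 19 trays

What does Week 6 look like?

33 bulbs, 30 trays

Bulbs: differences are 6, 5, 4, … (decreasing by 1 each time); 13, 19, 24, 28, 31 → 33.
Trays: 5, 3, 8, 11, 19 → 30 (each term is the sum of the two before it).
So the next row is 33 bulbs, 30 trays.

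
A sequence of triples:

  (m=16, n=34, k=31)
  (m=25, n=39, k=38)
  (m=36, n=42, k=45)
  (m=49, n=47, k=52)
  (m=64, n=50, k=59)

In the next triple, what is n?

N goes 34, 39, 42, 47, 50 → 55 (alternating steps +5, +3, +5, +3, …).

55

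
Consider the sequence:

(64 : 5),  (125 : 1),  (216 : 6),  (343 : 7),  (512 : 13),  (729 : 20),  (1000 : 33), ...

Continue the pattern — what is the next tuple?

First entry — perfect cubes: 4³, 5³, 6³, …: 64, 125, 216, 343, 512, 729, 1000 → 1331.
For the second entry, each term is the sum of the two before it: 5, 1, 6, 7, 13, 20, 33 → 53.
So the next tuple is (1331 : 53).

(1331 : 53)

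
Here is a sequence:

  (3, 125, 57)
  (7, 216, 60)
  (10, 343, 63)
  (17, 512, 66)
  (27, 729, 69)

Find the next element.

For the first entry, each term is the sum of the two before it: 3, 7, 10, 17, 27 → 44.
Second entry — perfect cubes: 5³, 6³, 7³, …: 125, 216, 343, 512, 729 → 1000.
Third entry: +3 each step, so 57, 60, 63, 66, 69 → 72.
Putting it together: (44, 1000, 72).

(44, 1000, 72)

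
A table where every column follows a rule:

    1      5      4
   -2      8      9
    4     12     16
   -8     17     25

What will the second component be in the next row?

First component goes 1, -2, 4, -8 → 16 (×(-2) each step).
Second component: 5, 8, 12, 17 → 23 (differences are 3, 4, 5, … (increasing by 1 each time)).
For the third component, perfect squares: 2², 3², 4², …: 4, 9, 16, 25 → 36.

23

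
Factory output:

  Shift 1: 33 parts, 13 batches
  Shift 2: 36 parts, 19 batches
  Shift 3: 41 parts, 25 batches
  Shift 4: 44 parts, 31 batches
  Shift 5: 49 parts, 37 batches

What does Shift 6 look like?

52 parts, 43 batches

Parts goes 33, 36, 41, 44, 49 → 52 (alternating steps +3, +5, +3, +5, …).
Batches: +6 each step, so 13, 19, 25, 31, 37 → 43.
Combining the parts gives 52 parts, 43 batches.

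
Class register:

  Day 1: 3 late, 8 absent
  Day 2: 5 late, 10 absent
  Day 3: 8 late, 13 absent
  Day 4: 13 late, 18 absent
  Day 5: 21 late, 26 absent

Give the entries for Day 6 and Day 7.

34 late, 39 absent; 55 late, 60 absent

Late: each term is the sum of the two before it, so 3, 5, 8, 13, 21 → 34 → 55.
Absent: 8, 10, 13, 18, 26 → 39 → 60 (always 5 more than the late).
Putting the parts together: 34 late, 39 absent and then 55 late, 60 absent.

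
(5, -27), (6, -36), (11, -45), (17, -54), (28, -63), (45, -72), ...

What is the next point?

(73, -81)

First entry: each term is the sum of the two before it, so 5, 6, 11, 17, 28, 45 → 73.
Second entry — −9 each step: -27, -36, -45, -54, -63, -72 → -81.
Combining the parts gives (73, -81).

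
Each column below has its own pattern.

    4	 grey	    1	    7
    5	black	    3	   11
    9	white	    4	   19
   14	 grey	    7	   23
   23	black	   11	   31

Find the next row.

37  white  18  35

First component: each term is the sum of the two before it, so 4, 5, 9, 14, 23 → 37.
Shade goes grey, black, white, grey, black → white (repeats grey → black → white).
Third component: each term is the sum of the two before it; 1, 3, 4, 7, 11 → 18.
Fourth component: 7, 11, 19, 23, 31 → 35 (alternating steps +4, +8, +4, +8, …).
Combining the parts gives 37  white  18  35.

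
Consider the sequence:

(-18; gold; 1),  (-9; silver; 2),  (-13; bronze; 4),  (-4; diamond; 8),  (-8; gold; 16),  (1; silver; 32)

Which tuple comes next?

First slot: alternating steps +9, −4, +9, −4, …; -18, -9, -13, -4, -8, 1 → -3.
Rank — repeats gold → silver → bronze → diamond: gold, silver, bronze, diamond, gold, silver → bronze.
Third slot goes 1, 2, 4, 8, 16, 32 → 64 (×2 each step).
So the next tuple is (-3; bronze; 64).

(-3; bronze; 64)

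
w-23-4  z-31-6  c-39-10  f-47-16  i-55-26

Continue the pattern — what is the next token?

Letter: letters move forward 3 places in the alphabet, wrapping Z→A, so w, z, c, f, i → l.
Second component: +8 each step, so 23, 31, 39, 47, 55 → 63.
Third component: each term is the sum of the two before it, so 4, 6, 10, 16, 26 → 42.
So the next token is l-63-42.

l-63-42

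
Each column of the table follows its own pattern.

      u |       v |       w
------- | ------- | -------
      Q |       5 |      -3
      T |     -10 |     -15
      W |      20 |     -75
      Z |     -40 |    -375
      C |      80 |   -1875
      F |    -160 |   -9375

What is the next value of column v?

Column v: 5, -10, 20, -40, 80, -160 → 320 (×(-2) each step).

320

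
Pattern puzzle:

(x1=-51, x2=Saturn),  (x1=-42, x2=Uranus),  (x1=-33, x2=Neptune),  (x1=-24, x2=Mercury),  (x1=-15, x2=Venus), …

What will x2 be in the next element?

Earth

X2: runs through the planets Mercury→Neptune, so Saturn, Uranus, Neptune, Mercury, Venus → Earth.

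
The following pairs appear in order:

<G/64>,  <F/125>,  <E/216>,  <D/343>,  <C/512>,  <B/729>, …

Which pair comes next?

<A/1000>

For the letter, letters move back 1 place in the alphabet: G, F, E, D, C, B → A.
Second coordinate: perfect cubes: 4³, 5³, 6³, …; 64, 125, 216, 343, 512, 729 → 1000.
Putting it together: <A/1000>.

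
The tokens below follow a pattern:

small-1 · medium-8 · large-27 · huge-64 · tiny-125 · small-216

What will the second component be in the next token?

343

For the second component, perfect cubes: 1³, 2³, 3³, …: 1, 8, 27, 64, 125, 216 → 343.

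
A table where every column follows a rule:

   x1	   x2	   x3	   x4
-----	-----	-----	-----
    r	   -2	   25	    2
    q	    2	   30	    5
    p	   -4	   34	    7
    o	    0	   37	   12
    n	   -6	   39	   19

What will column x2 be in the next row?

-2

Column x2: -2, 2, -4, 0, -6 → -2 (alternating steps +4, −6, +4, −6, …).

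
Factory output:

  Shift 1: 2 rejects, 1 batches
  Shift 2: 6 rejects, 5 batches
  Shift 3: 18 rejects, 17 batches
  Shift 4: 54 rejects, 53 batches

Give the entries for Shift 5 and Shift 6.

162 rejects, 161 batches; 486 rejects, 485 batches

Rejects: 2, 6, 18, 54 → 162 → 486 (×3 each step).
Batches: 1, 5, 17, 53 → 161 → 485 (always 1 less than the rejects).
Putting the parts together: 162 rejects, 161 batches and then 486 rejects, 485 batches.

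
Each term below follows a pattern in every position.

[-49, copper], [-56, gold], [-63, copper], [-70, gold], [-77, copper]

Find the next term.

For the first entry, −7 each step: -49, -56, -63, -70, -77 → -84.
Metal goes copper, gold, copper, gold, copper → gold (alternates copper ↔ gold).
So the next term is [-84, gold].

[-84, gold]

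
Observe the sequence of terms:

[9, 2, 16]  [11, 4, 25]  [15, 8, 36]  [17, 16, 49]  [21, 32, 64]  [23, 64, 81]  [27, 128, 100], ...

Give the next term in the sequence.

[29, 256, 121]

First coordinate goes 9, 11, 15, 17, 21, 23, 27 → 29 (alternating steps +2, +4, +2, +4, …).
Second coordinate: ×2 each step; 2, 4, 8, 16, 32, 64, 128 → 256.
Third coordinate — perfect squares: 4², 5², 6², …: 16, 25, 36, 49, 64, 81, 100 → 121.
Putting it together: [29, 256, 121].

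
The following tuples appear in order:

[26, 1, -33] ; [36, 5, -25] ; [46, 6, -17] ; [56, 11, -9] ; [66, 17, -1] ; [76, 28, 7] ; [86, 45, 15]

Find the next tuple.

[96, 73, 23]

First component: +10 each step; 26, 36, 46, 56, 66, 76, 86 → 96.
Second component: each term is the sum of the two before it; 1, 5, 6, 11, 17, 28, 45 → 73.
Third component — +8 each step: -33, -25, -17, -9, -1, 7, 15 → 23.
So the next tuple is [96, 73, 23].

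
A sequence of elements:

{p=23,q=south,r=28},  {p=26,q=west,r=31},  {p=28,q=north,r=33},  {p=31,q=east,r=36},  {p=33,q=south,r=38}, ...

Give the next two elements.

P: 23, 26, 28, 31, 33 → 36 → 38 (alternating steps +3, +2, +3, +2, …).
For the q, repeats south → west → north → east: south, west, north, east, south → west → north.
R — always 5 more than the p: 28, 31, 33, 36, 38 → 41 → 43.
Putting the parts together: {p=36,q=west,r=41} and then {p=38,q=north,r=43}.

{p=36,q=west,r=41}, {p=38,q=north,r=43}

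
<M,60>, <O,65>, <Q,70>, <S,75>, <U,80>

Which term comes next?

Letter goes M, O, Q, S, U → W (letters move forward 2 places in the alphabet).
Second entry: +5 each step, so 60, 65, 70, 75, 80 → 85.
Combining the parts gives <W,85>.

<W,85>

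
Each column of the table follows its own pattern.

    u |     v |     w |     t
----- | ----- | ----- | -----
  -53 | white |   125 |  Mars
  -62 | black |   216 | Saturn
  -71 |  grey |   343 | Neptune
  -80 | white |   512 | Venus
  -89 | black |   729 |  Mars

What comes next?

-98  grey  1000  Saturn

Column u: -53, -62, -71, -80, -89 → -98 (−9 each step).
Column v: repeats white → black → grey; white, black, grey, white, black → grey.
Column w — perfect cubes: 5³, 6³, 7³, …: 125, 216, 343, 512, 729 → 1000.
Column t: Mars, Saturn, Neptune, Venus, Mars → Saturn (repeats Mars → Saturn → Neptune → Venus).
Putting it together: -98  grey  1000  Saturn.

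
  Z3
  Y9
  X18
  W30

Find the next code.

Letter: letters move back 1 place in the alphabet, so Z, Y, X, W → V.
Second component: differences are 6, 9, 12, … (increasing by 3 each time), so 3, 9, 18, 30 → 45.
So the next code is V45.

V45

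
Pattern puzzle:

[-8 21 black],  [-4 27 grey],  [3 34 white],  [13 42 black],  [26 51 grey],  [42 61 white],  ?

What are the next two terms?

[61 72 black], [83 84 grey]

First slot: differences are 4, 7, 10, … (increasing by 3 each time), so -8, -4, 3, 13, 26, 42 → 61 → 83.
Second slot — differences are 6, 7, 8, … (increasing by 1 each time): 21, 27, 34, 42, 51, 61 → 72 → 84.
Shade goes black, grey, white, black, grey, white → black → grey (repeats black → grey → white).
So the next two terms are [61 72 black] and [83 84 grey].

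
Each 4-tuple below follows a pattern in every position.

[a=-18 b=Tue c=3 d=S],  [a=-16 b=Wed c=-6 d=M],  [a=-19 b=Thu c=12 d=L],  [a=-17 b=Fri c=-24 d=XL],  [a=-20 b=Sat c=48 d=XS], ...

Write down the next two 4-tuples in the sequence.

[a=-18 b=Sun c=-96 d=S], [a=-21 b=Mon c=192 d=M]

A — alternating steps +2, −3, +2, −3, …: -18, -16, -19, -17, -20 → -18 → -21.
For the b, runs through the weekdays Mon→Sun: Tue, Wed, Thu, Fri, Sat → Sun → Mon.
For the c, ×(-2) each step: 3, -6, 12, -24, 48 → -96 → 192.
D: S, M, L, XL, XS → S → M (runs through clothing sizes XS→XL).
Putting the parts together: [a=-18 b=Sun c=-96 d=S] and then [a=-21 b=Mon c=192 d=M].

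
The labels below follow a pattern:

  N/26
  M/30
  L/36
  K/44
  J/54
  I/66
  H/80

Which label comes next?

G/96

Letter: letters move back 1 place in the alphabet, so N, M, L, K, J, I, H → G.
Second component: differences are 4, 6, 8, … (increasing by 2 each time); 26, 30, 36, 44, 54, 66, 80 → 96.
Combining the parts gives G/96.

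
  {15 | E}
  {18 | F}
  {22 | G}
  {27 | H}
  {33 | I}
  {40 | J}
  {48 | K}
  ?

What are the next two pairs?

For the first slot, differences are 3, 4, 5, … (increasing by 1 each time): 15, 18, 22, 27, 33, 40, 48 → 57 → 67.
Letter goes E, F, G, H, I, J, K → L → M (letters move forward 1 place in the alphabet).
So the next two pairs are {57 | L} and {67 | M}.

{57 | L}, {67 | M}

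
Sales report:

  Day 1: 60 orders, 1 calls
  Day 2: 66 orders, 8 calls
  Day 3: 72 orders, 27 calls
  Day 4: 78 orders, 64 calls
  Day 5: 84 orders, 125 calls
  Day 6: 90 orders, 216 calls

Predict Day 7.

96 orders, 343 calls

Orders: +6 each step, so 60, 66, 72, 78, 84, 90 → 96.
Calls goes 1, 8, 27, 64, 125, 216 → 343 (perfect cubes: 1³, 2³, 3³, …).
So the next line is 96 orders, 343 calls.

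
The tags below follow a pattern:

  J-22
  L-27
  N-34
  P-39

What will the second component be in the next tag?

Second component goes 22, 27, 34, 39 → 46 (alternating steps +5, +7, +5, +7, …).

46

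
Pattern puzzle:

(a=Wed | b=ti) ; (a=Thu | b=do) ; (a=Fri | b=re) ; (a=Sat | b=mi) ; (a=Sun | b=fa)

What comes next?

For the a, runs through the weekdays Mon→Sun: Wed, Thu, Fri, Sat, Sun → Mon.
B: runs through the solfège scale do→ti; ti, do, re, mi, fa → sol.
Putting it together: (a=Mon | b=sol).

(a=Mon | b=sol)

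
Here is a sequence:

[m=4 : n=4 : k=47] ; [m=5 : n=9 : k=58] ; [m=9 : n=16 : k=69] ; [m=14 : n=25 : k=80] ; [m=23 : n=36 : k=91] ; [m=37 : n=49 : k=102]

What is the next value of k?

113

K: +11 each step; 47, 58, 69, 80, 91, 102 → 113.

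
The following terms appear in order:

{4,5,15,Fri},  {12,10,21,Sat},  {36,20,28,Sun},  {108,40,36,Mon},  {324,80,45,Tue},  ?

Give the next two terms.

First slot: ×3 each step; 4, 12, 36, 108, 324 → 972 → 2916.
Second slot: 5, 10, 20, 40, 80 → 160 → 320 (×2 each step).
Third slot — differences are 6, 7, 8, … (increasing by 1 each time): 15, 21, 28, 36, 45 → 55 → 66.
Day goes Fri, Sat, Sun, Mon, Tue → Wed → Thu (runs through the weekdays Mon→Sun).
So the next two terms are {972,160,55,Wed} and {2916,320,66,Thu}.

{972,160,55,Wed}, {2916,320,66,Thu}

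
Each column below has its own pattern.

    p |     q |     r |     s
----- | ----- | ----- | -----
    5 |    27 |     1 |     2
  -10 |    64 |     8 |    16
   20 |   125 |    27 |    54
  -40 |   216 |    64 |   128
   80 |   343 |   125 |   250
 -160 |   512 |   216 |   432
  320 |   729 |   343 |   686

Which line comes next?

Column p: ×(-2) each step, so 5, -10, 20, -40, 80, -160, 320 → -640.
For the column q, perfect cubes: 3³, 4³, 5³, …: 27, 64, 125, 216, 343, 512, 729 → 1000.
For the column r, perfect cubes: 1³, 2³, 3³, …: 1, 8, 27, 64, 125, 216, 343 → 512.
Column s: always 2 × the column r, so 2, 16, 54, 128, 250, 432, 686 → 1024.
Combining the parts gives -640  1000  512  1024.

-640  1000  512  1024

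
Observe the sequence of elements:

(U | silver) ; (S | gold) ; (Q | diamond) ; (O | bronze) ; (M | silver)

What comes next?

Letter: letters move back 2 places in the alphabet; U, S, Q, O, M → K.
Rank: repeats silver → gold → diamond → bronze, so silver, gold, diamond, bronze, silver → gold.
Putting it together: (K | gold).

(K | gold)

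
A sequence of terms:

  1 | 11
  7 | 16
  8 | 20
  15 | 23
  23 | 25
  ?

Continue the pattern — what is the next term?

38 | 26

First value: each term is the sum of the two before it; 1, 7, 8, 15, 23 → 38.
Second value: differences are 5, 4, 3, … (decreasing by 1 each time); 11, 16, 20, 23, 25 → 26.
So the next term is 38 | 26.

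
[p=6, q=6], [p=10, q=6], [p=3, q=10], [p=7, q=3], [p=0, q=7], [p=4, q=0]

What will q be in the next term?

4

For the p, alternating steps +4, −7, +4, −7, …: 6, 10, 3, 7, 0, 4 → -3.
Q: always the previous value of the p; 6, 6, 10, 3, 7, 0 → 4.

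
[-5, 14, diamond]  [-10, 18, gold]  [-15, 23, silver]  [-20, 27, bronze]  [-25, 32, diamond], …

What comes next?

First slot goes -5, -10, -15, -20, -25 → -30 (−5 each step).
Second slot: alternating steps +4, +5, +4, +5, …; 14, 18, 23, 27, 32 → 36.
Rank — repeats diamond → gold → silver → bronze: diamond, gold, silver, bronze, diamond → gold.
Putting it together: [-30, 36, gold].

[-30, 36, gold]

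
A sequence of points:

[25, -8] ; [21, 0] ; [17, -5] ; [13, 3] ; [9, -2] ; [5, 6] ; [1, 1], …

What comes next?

[-3, 9]

First coordinate: −4 each step; 25, 21, 17, 13, 9, 5, 1 → -3.
Second coordinate: -8, 0, -5, 3, -2, 6, 1 → 9 (alternating steps +8, −5, +8, −5, …).
Combining the parts gives [-3, 9].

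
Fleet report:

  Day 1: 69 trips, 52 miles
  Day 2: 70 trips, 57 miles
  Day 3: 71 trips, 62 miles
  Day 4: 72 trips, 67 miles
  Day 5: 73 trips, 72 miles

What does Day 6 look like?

Trips: 69, 70, 71, 72, 73 → 74 (+1 each step).
Miles: +5 each step; 52, 57, 62, 67, 72 → 77.
Putting it together: 74 trips, 77 miles.

74 trips, 77 miles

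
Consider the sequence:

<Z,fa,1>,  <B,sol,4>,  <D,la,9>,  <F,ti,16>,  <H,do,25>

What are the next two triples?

<J,re,36>, <L,mi,49>

Letter: letters move forward 2 places in the alphabet, wrapping Z→A, so Z, B, D, F, H → J → L.
Note: runs through the solfège scale do→ti, so fa, sol, la, ti, do → re → mi.
Third entry: perfect squares: 1², 2², 3², …; 1, 4, 9, 16, 25 → 36 → 49.
So the next two triples are <J,re,36> and <L,mi,49>.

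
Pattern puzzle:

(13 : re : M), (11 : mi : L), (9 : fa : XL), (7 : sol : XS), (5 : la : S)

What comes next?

First component: −2 each step, so 13, 11, 9, 7, 5 → 3.
Note goes re, mi, fa, sol, la → ti (runs through the solfège scale do→ti).
Size: runs through clothing sizes XS→XL, so M, L, XL, XS, S → M.
Combining the parts gives (3 : ti : M).

(3 : ti : M)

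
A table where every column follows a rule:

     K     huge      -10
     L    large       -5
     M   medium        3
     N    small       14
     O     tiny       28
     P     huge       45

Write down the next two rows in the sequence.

Q  large  65; R  medium  88

For the letter, letters move forward 1 place in the alphabet: K, L, M, N, O, P → Q → R.
Size — repeats huge → large → medium → small → tiny: huge, large, medium, small, tiny, huge → large → medium.
Third component: differences are 5, 8, 11, … (increasing by 3 each time), so -10, -5, 3, 14, 28, 45 → 65 → 88.
So the next two rows are Q  large  65 and R  medium  88.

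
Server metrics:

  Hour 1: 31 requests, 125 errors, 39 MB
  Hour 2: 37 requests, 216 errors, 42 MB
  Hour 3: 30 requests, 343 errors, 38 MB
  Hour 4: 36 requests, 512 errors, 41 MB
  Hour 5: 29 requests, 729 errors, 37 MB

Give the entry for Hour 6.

Requests goes 31, 37, 30, 36, 29 → 35 (alternating steps +6, −7, +6, −7, …).
For the errors, perfect cubes: 5³, 6³, 7³, …: 125, 216, 343, 512, 729 → 1000.
MB goes 39, 42, 38, 41, 37 → 40 (alternating steps +3, −4, +3, −4, …).
So the next line is 35 requests, 1000 errors, 40 MB.

35 requests, 1000 errors, 40 MB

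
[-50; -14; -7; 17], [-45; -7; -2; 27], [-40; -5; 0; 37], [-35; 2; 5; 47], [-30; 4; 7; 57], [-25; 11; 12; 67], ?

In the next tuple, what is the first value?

-20

For the first value, +5 each step: -50, -45, -40, -35, -30, -25 → -20.
Second value — alternating steps +7, +2, +7, +2, …: -14, -7, -5, 2, 4, 11 → 13.
Third value: alternating steps +5, +2, +5, +2, …, so -7, -2, 0, 5, 7, 12 → 14.
Fourth value: +10 each step; 17, 27, 37, 47, 57, 67 → 77.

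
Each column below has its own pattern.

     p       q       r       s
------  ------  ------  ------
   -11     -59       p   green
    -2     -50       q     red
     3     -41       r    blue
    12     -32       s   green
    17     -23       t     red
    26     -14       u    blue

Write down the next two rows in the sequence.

31  -5  v  green; 40  4  w  red

Column p: alternating steps +9, +5, +9, +5, …, so -11, -2, 3, 12, 17, 26 → 31 → 40.
Column q — +9 each step: -59, -50, -41, -32, -23, -14 → -5 → 4.
Column r — letters move forward 1 place in the alphabet: p, q, r, s, t, u → v → w.
Column s — repeats green → red → blue: green, red, blue, green, red, blue → green → red.
Putting the parts together: 31  -5  v  green and then 40  4  w  red.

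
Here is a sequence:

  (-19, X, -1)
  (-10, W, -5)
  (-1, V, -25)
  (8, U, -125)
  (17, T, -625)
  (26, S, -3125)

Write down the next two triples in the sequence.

(35, R, -15625), (44, Q, -78125)

First entry goes -19, -10, -1, 8, 17, 26 → 35 → 44 (+9 each step).
For the letter, letters move back 1 place in the alphabet: X, W, V, U, T, S → R → Q.
Third entry — ×5 each step: -1, -5, -25, -125, -625, -3125 → -15625 → -78125.
Putting the parts together: (35, R, -15625) and then (44, Q, -78125).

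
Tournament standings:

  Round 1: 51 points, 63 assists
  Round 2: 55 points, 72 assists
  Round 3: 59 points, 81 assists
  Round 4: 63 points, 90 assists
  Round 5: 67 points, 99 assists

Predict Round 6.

Points: 51, 55, 59, 63, 67 → 71 (+4 each step).
Assists: 63, 72, 81, 90, 99 → 108 (+9 each step).
So the next line is 71 points, 108 assists.

71 points, 108 assists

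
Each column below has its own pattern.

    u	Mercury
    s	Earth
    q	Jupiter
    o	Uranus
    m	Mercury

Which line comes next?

For the letter, letters move back 2 places in the alphabet: u, s, q, o, m → k.
For the planet, repeats Mercury → Earth → Jupiter → Uranus: Mercury, Earth, Jupiter, Uranus, Mercury → Earth.
Combining the parts gives k  Earth.

k  Earth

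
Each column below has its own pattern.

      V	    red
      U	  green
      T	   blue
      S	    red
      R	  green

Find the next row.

Letter: V, U, T, S, R → Q (letters move back 1 place in the alphabet).
For the colour, repeats red → green → blue: red, green, blue, red, green → blue.
Putting it together: Q  blue.

Q  blue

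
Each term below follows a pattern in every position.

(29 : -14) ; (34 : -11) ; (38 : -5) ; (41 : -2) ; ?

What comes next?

(43 : 4)

First coordinate — differences are 5, 4, 3, … (decreasing by 1 each time): 29, 34, 38, 41 → 43.
Second coordinate: alternating steps +3, +6, +3, +6, …, so -14, -11, -5, -2 → 4.
So the next term is (43 : 4).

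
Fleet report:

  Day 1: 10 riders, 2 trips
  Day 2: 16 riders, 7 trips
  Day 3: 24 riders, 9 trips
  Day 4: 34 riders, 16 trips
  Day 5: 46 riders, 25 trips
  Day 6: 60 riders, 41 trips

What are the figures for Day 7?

Riders: differences are 6, 8, 10, … (increasing by 2 each time), so 10, 16, 24, 34, 46, 60 → 76.
For the trips, each term is the sum of the two before it: 2, 7, 9, 16, 25, 41 → 66.
So the next record is 76 riders, 66 trips.

76 riders, 66 trips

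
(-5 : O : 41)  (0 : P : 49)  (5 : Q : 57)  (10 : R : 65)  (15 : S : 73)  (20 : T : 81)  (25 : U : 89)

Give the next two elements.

(30 : V : 97), (35 : W : 105)

First component — +5 each step: -5, 0, 5, 10, 15, 20, 25 → 30 → 35.
Letter: letters move forward 1 place in the alphabet; O, P, Q, R, S, T, U → V → W.
Third component goes 41, 49, 57, 65, 73, 81, 89 → 97 → 105 (+8 each step).
So the next two elements are (30 : V : 97) and (35 : W : 105).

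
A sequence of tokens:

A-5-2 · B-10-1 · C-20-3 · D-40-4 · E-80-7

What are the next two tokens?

F-160-11, G-320-18

Letter: letters move forward 1 place in the alphabet, so A, B, C, D, E → F → G.
Second component: ×2 each step; 5, 10, 20, 40, 80 → 160 → 320.
Third component — each term is the sum of the two before it: 2, 1, 3, 4, 7 → 11 → 18.
Putting the parts together: F-160-11 and then G-320-18.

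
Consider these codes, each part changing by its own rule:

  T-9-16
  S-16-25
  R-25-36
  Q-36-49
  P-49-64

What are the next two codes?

O-64-81, N-81-100

For the letter, letters move back 1 place in the alphabet: T, S, R, Q, P → O → N.
Second component: 9, 16, 25, 36, 49 → 64 → 81 (perfect squares: 3², 4², 5², …).
Third component: perfect squares: 4², 5², 6², …; 16, 25, 36, 49, 64 → 81 → 100.
So the next two codes are O-64-81 and N-81-100.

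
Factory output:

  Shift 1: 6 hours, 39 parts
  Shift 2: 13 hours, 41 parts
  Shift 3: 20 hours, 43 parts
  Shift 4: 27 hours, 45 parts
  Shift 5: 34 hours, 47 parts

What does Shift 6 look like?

41 hours, 49 parts

Hours: +7 each step, so 6, 13, 20, 27, 34 → 41.
Parts: 39, 41, 43, 45, 47 → 49 (+2 each step).
Putting it together: 41 hours, 49 parts.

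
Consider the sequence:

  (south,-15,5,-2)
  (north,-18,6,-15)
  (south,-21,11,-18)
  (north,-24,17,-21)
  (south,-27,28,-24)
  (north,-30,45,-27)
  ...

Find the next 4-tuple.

Direction: alternates south ↔ north; south, north, south, north, south, north → south.
Second coordinate: -15, -18, -21, -24, -27, -30 → -33 (−3 each step).
Third coordinate: each term is the sum of the two before it, so 5, 6, 11, 17, 28, 45 → 73.
Fourth coordinate: always the previous value of the second coordinate; -2, -15, -18, -21, -24, -27 → -30.
Combining the parts gives (south,-33,73,-30).

(south,-33,73,-30)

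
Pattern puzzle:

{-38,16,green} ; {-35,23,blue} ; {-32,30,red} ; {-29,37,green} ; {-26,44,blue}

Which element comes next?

{-23,51,red}

For the first coordinate, +3 each step: -38, -35, -32, -29, -26 → -23.
Second coordinate goes 16, 23, 30, 37, 44 → 51 (+7 each step).
Colour goes green, blue, red, green, blue → red (repeats green → blue → red).
So the next element is {-23,51,red}.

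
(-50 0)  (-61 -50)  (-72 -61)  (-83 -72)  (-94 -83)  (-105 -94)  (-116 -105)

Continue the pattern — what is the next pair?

(-127 -116)

First value: −11 each step; -50, -61, -72, -83, -94, -105, -116 → -127.
Second value — always the previous value of the first value: 0, -50, -61, -72, -83, -94, -105 → -116.
Putting it together: (-127 -116).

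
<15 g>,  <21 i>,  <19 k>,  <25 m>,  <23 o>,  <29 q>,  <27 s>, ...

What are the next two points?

<33 u>, <31 w>

First value goes 15, 21, 19, 25, 23, 29, 27 → 33 → 31 (alternating steps +6, −2, +6, −2, …).
Letter — letters move forward 2 places in the alphabet: g, i, k, m, o, q, s → u → w.
So the next two points are <33 u> and <31 w>.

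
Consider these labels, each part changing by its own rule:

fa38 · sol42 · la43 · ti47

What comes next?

do48

For the note, runs through the solfège scale do→ti: fa, sol, la, ti → do.
Second component: alternating steps +4, +1, +4, +1, …; 38, 42, 43, 47 → 48.
So the next label is do48.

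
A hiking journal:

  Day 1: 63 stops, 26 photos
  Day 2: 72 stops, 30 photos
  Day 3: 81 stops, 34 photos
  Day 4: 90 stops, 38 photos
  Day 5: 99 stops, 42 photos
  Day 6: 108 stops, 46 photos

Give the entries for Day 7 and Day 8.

117 stops, 50 photos; 126 stops, 54 photos

Stops: 63, 72, 81, 90, 99, 108 → 117 → 126 (+9 each step).
For the photos, +4 each step: 26, 30, 34, 38, 42, 46 → 50 → 54.
So the next two records are 117 stops, 50 photos and 126 stops, 54 photos.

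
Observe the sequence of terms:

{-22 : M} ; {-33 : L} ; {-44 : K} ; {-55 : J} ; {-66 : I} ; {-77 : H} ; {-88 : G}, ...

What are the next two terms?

For the first entry, −11 each step: -22, -33, -44, -55, -66, -77, -88 → -99 → -110.
Letter: letters move back 1 place in the alphabet, so M, L, K, J, I, H, G → F → E.
Putting the parts together: {-99 : F} and then {-110 : E}.

{-99 : F}, {-110 : E}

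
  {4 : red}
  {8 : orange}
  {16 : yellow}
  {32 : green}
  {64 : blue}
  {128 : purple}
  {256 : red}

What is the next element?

{512 : orange}

First part: ×2 each step, so 4, 8, 16, 32, 64, 128, 256 → 512.
For the colour, repeats red → orange → yellow → green → blue → purple: red, orange, yellow, green, blue, purple, red → orange.
Combining the parts gives {512 : orange}.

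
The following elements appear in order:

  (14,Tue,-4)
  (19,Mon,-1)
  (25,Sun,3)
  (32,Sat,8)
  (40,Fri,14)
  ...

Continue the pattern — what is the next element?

First component: differences are 5, 6, 7, … (increasing by 1 each time); 14, 19, 25, 32, 40 → 49.
Day: runs backward through the weekdays Mon→Sun; Tue, Mon, Sun, Sat, Fri → Thu.
Third component: differences are 3, 4, 5, … (increasing by 1 each time), so -4, -1, 3, 8, 14 → 21.
So the next element is (49,Thu,21).

(49,Thu,21)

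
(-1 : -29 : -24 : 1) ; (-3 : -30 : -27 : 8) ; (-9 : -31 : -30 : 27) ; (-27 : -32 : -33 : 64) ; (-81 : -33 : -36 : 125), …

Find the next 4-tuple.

(-243 : -34 : -39 : 216)

First slot: ×3 each step, so -1, -3, -9, -27, -81 → -243.
For the second slot, −1 each step: -29, -30, -31, -32, -33 → -34.
Third slot goes -24, -27, -30, -33, -36 → -39 (−3 each step).
Fourth slot: 1, 8, 27, 64, 125 → 216 (perfect cubes: 1³, 2³, 3³, …).
So the next 4-tuple is (-243 : -34 : -39 : 216).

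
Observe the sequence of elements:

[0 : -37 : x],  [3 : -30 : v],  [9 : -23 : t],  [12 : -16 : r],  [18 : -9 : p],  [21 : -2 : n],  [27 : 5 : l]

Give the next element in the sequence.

[30 : 12 : j]

For the first part, alternating steps +3, +6, +3, +6, …: 0, 3, 9, 12, 18, 21, 27 → 30.
Second part — +7 each step: -37, -30, -23, -16, -9, -2, 5 → 12.
Letter: x, v, t, r, p, n, l → j (letters move back 2 places in the alphabet).
So the next element is [30 : 12 : j].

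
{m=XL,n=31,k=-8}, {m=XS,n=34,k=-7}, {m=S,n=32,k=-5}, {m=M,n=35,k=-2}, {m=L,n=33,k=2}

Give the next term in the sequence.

{m=XL,n=36,k=7}

M — runs through clothing sizes XS→XL: XL, XS, S, M, L → XL.
N: alternating steps +3, −2, +3, −2, …; 31, 34, 32, 35, 33 → 36.
K goes -8, -7, -5, -2, 2 → 7 (differences are 1, 2, 3, … (increasing by 1 each time)).
Putting it together: {m=XL,n=36,k=7}.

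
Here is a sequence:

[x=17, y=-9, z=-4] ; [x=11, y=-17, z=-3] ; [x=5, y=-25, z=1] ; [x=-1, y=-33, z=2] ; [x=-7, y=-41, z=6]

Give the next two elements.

X goes 17, 11, 5, -1, -7 → -13 → -19 (−6 each step).
Y: −8 each step, so -9, -17, -25, -33, -41 → -49 → -57.
For the z, alternating steps +1, +4, +1, +4, …: -4, -3, 1, 2, 6 → 7 → 11.
So the next two elements are [x=-13, y=-49, z=7] and [x=-19, y=-57, z=11].

[x=-13, y=-49, z=7], [x=-19, y=-57, z=11]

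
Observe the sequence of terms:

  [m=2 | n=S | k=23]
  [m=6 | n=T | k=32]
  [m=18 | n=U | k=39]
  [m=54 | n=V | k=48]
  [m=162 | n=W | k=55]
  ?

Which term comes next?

[m=486 | n=X | k=64]

M: 2, 6, 18, 54, 162 → 486 (×3 each step).
N: letters move forward 1 place in the alphabet; S, T, U, V, W → X.
For the k, alternating steps +9, +7, +9, +7, …: 23, 32, 39, 48, 55 → 64.
So the next term is [m=486 | n=X | k=64].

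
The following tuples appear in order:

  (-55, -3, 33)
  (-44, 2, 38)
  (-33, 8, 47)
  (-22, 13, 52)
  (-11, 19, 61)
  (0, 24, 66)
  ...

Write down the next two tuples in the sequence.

First coordinate: +11 each step, so -55, -44, -33, -22, -11, 0 → 11 → 22.
Second coordinate goes -3, 2, 8, 13, 19, 24 → 30 → 35 (alternating steps +5, +6, +5, +6, …).
Third coordinate: alternating steps +5, +9, +5, +9, …, so 33, 38, 47, 52, 61, 66 → 75 → 80.
So the next two tuples are (11, 30, 75) and (22, 35, 80).

(11, 30, 75), (22, 35, 80)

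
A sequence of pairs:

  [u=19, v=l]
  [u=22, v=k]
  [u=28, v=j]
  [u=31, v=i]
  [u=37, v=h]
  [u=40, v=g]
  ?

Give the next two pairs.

U — alternating steps +3, +6, +3, +6, …: 19, 22, 28, 31, 37, 40 → 46 → 49.
V: letters move back 1 place in the alphabet, so l, k, j, i, h, g → f → e.
So the next two pairs are [u=46, v=f] and [u=49, v=e].

[u=46, v=f], [u=49, v=e]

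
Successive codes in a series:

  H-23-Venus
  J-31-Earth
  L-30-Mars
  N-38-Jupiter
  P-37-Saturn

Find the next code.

R-45-Uranus

Letter goes H, J, L, N, P → R (letters move forward 2 places in the alphabet).
Second component: alternating steps +8, −1, +8, −1, …, so 23, 31, 30, 38, 37 → 45.
Planet — runs through the planets Mercury→Neptune: Venus, Earth, Mars, Jupiter, Saturn → Uranus.
So the next code is R-45-Uranus.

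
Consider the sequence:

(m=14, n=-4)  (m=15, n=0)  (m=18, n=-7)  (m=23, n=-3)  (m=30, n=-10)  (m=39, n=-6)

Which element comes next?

M: differences are 1, 3, 5, … (increasing by 2 each time), so 14, 15, 18, 23, 30, 39 → 50.
N: alternating steps +4, −7, +4, −7, …; -4, 0, -7, -3, -10, -6 → -13.
So the next element is (m=50, n=-13).

(m=50, n=-13)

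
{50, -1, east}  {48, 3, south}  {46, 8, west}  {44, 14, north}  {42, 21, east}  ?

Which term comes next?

{40, 29, south}

For the first component, −2 each step: 50, 48, 46, 44, 42 → 40.
Second component: differences are 4, 5, 6, … (increasing by 1 each time), so -1, 3, 8, 14, 21 → 29.
For the direction, repeats east → south → west → north: east, south, west, north, east → south.
So the next term is {40, 29, south}.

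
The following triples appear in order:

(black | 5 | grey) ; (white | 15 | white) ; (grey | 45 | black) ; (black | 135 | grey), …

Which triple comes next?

First shade: repeats black → white → grey; black, white, grey, black → white.
Second part goes 5, 15, 45, 135 → 405 (×3 each step).
Second shade: repeats grey → white → black; grey, white, black, grey → white.
Combining the parts gives (white | 405 | white).

(white | 405 | white)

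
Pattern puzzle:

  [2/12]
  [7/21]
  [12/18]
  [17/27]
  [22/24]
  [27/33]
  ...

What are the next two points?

For the first entry, +5 each step: 2, 7, 12, 17, 22, 27 → 32 → 37.
Second entry — alternating steps +9, −3, +9, −3, …: 12, 21, 18, 27, 24, 33 → 30 → 39.
Putting the parts together: [32/30] and then [37/39].

[32/30], [37/39]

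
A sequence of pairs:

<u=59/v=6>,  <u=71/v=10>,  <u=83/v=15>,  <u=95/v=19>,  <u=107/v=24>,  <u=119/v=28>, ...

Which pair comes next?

For the u, +12 each step: 59, 71, 83, 95, 107, 119 → 131.
V goes 6, 10, 15, 19, 24, 28 → 33 (alternating steps +4, +5, +4, +5, …).
Combining the parts gives <u=131/v=33>.

<u=131/v=33>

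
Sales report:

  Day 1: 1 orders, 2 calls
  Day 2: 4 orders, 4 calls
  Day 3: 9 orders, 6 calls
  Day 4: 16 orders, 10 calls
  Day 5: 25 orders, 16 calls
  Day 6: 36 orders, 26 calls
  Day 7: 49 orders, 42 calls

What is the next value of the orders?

Orders — perfect squares: 1², 2², 3², …: 1, 4, 9, 16, 25, 36, 49 → 64.

64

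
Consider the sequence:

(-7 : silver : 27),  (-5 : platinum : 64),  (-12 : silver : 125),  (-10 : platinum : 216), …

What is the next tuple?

First entry: -7, -5, -12, -10 → -17 (alternating steps +2, −7, +2, −7, …).
Metal — alternates silver ↔ platinum: silver, platinum, silver, platinum → silver.
Third entry: perfect cubes: 3³, 4³, 5³, …, so 27, 64, 125, 216 → 343.
So the next tuple is (-17 : silver : 343).

(-17 : silver : 343)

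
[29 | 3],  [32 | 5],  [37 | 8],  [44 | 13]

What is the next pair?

[53 | 21]

First value: differences are 3, 5, 7, … (increasing by 2 each time); 29, 32, 37, 44 → 53.
Second value — each term is the sum of the two before it: 3, 5, 8, 13 → 21.
Putting it together: [53 | 21].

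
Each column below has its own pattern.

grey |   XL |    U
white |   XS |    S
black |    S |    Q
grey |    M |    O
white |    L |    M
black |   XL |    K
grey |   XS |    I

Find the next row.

white  S  G

Shade: repeats grey → white → black; grey, white, black, grey, white, black, grey → white.
Size — repeats XL → XS → S → M → L: XL, XS, S, M, L, XL, XS → S.
Letter: letters move back 2 places in the alphabet; U, S, Q, O, M, K, I → G.
Putting it together: white  S  G.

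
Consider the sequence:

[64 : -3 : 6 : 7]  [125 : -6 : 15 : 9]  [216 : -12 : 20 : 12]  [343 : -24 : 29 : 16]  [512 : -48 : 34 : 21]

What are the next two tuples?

First coordinate: 64, 125, 216, 343, 512 → 729 → 1000 (perfect cubes: 4³, 5³, 6³, …).
For the second coordinate, ×2 each step: -3, -6, -12, -24, -48 → -96 → -192.
Third coordinate: 6, 15, 20, 29, 34 → 43 → 48 (alternating steps +9, +5, +9, +5, …).
Fourth coordinate — differences are 2, 3, 4, … (increasing by 1 each time): 7, 9, 12, 16, 21 → 27 → 34.
Putting the parts together: [729 : -96 : 43 : 27] and then [1000 : -192 : 48 : 34].

[729 : -96 : 43 : 27], [1000 : -192 : 48 : 34]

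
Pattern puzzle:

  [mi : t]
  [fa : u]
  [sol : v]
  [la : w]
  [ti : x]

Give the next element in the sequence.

[do : y]

For the note, runs through the solfège scale do→ti: mi, fa, sol, la, ti → do.
Letter — letters move forward 1 place in the alphabet: t, u, v, w, x → y.
Putting it together: [do : y].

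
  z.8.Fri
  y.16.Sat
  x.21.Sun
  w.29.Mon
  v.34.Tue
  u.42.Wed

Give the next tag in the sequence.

t.47.Thu

Letter: letters move back 1 place in the alphabet; z, y, x, w, v, u → t.
Second component: alternating steps +8, +5, +8, +5, …, so 8, 16, 21, 29, 34, 42 → 47.
Day goes Fri, Sat, Sun, Mon, Tue, Wed → Thu (runs through the weekdays Mon→Sun).
Putting it together: t.47.Thu.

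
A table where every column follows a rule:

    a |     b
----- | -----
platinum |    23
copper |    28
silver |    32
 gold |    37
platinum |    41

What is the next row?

copper  46

Column a: platinum, copper, silver, gold, platinum → copper (repeats platinum → copper → silver → gold).
Column b goes 23, 28, 32, 37, 41 → 46 (alternating steps +5, +4, +5, +4, …).
Combining the parts gives copper  46.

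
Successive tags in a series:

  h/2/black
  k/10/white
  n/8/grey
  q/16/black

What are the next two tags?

For the letter, letters move forward 3 places in the alphabet: h, k, n, q → t → w.
Second component: alternating steps +8, −2, +8, −2, …, so 2, 10, 8, 16 → 14 → 22.
Shade — repeats black → white → grey: black, white, grey, black → white → grey.
Putting the parts together: t/14/white and then w/22/grey.

t/14/white then w/22/grey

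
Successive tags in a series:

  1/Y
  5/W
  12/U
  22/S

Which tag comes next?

35/Q

First component goes 1, 5, 12, 22 → 35 (differences are 4, 7, 10, … (increasing by 3 each time)).
For the letter, letters move back 2 places in the alphabet: Y, W, U, S → Q.
So the next tag is 35/Q.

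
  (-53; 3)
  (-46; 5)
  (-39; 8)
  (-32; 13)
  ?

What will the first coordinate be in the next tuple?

First coordinate: +7 each step, so -53, -46, -39, -32 → -25.

-25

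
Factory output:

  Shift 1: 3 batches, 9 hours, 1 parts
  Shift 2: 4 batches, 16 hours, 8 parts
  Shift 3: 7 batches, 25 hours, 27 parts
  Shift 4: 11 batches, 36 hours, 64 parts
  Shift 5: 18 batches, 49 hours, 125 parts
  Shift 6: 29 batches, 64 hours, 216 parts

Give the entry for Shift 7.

47 batches, 81 hours, 343 parts

Batches: each term is the sum of the two before it, so 3, 4, 7, 11, 18, 29 → 47.
Hours: perfect squares: 3², 4², 5², …; 9, 16, 25, 36, 49, 64 → 81.
Parts goes 1, 8, 27, 64, 125, 216 → 343 (perfect cubes: 1³, 2³, 3³, …).
Putting it together: 47 batches, 81 hours, 343 parts.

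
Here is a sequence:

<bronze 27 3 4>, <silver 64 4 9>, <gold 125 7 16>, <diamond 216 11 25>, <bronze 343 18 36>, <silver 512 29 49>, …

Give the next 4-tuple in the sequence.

For the rank, repeats bronze → silver → gold → diamond: bronze, silver, gold, diamond, bronze, silver → gold.
Second slot goes 27, 64, 125, 216, 343, 512 → 729 (perfect cubes: 3³, 4³, 5³, …).
Third slot goes 3, 4, 7, 11, 18, 29 → 47 (each term is the sum of the two before it).
Fourth slot — perfect squares: 2², 3², 4², …: 4, 9, 16, 25, 36, 49 → 64.
So the next 4-tuple is <gold 729 47 64>.

<gold 729 47 64>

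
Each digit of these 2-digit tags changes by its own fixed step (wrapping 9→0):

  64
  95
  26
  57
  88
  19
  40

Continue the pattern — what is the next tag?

First digit — +3 each step, mod 10: 6, 9, 2, 5, 8, 1, 4 → 7.
For the second digit, +1 each step, mod 10: 4, 5, 6, 7, 8, 9, 0 → 1.
Combining the parts gives 71.

71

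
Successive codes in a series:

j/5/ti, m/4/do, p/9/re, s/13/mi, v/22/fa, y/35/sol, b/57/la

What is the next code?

e/92/ti

Letter goes j, m, p, s, v, y, b → e (letters move forward 3 places in the alphabet, wrapping Z→A).
Second component: 5, 4, 9, 13, 22, 35, 57 → 92 (each term is the sum of the two before it).
Note: runs through the solfège scale do→ti; ti, do, re, mi, fa, sol, la → ti.
Putting it together: e/92/ti.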